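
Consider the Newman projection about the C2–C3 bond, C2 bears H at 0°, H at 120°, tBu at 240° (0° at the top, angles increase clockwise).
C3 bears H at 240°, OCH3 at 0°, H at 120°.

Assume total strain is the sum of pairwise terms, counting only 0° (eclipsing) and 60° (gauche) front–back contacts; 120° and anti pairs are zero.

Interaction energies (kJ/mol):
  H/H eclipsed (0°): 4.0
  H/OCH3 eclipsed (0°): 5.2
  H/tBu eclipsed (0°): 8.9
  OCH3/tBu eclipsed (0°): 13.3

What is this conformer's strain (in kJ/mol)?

18.1 kJ/mol

This conformer (eclipsed): H(0°)/OCH3(0°) eclipsed 5.2; H(120°)/H(120°) eclipsed 4.0; tBu(240°)/H(240°) eclipsed 8.9 → 18.1 kJ/mol.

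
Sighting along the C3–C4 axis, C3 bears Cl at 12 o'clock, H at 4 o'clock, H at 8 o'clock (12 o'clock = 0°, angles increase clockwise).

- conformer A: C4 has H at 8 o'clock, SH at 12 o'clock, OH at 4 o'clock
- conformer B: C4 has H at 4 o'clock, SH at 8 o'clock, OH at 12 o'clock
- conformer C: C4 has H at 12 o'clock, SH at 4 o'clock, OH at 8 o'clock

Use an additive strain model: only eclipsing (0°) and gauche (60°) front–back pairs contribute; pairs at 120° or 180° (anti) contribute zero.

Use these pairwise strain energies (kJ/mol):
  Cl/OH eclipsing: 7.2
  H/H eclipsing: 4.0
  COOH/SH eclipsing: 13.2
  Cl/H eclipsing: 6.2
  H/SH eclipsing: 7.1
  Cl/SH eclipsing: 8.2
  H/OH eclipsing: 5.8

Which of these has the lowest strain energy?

A

A is eclipsed. Cl at 0° is eclipsed with SH at 0° (8.2); H at 120° is eclipsed with OH at 120° (5.8); H at 240° is eclipsed with H at 240° (4.0). Total 18.0 kJ/mol.
B is eclipsed. Cl at 0° is eclipsed with OH at 0° (7.2); H at 120° is eclipsed with H at 120° (4.0); H at 240° is eclipsed with SH at 240° (7.1). Total 18.3 kJ/mol.
C is eclipsed. Cl at 0° is eclipsed with H at 0° (6.2); H at 120° is eclipsed with SH at 120° (7.1); H at 240° is eclipsed with OH at 240° (5.8). Total 19.1 kJ/mol.
A has the lowest total (18.0 kJ/mol).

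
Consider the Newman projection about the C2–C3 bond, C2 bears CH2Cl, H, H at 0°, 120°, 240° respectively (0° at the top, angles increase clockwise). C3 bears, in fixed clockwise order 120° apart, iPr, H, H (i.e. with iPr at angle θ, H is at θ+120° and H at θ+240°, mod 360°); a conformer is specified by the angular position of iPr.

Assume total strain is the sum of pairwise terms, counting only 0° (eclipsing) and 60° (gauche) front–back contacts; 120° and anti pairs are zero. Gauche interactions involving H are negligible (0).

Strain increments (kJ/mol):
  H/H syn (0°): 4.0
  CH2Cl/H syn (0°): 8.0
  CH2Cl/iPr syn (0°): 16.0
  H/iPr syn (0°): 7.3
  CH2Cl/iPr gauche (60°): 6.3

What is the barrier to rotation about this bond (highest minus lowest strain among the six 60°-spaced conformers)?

iPr at 0° (eclipsed): CH2Cl(0°)/iPr(0°) eclipsed 16.0; H(120°)/H(120°) eclipsed 4.0; H(240°)/H(240°) eclipsed 4.0 → 24.0 kJ/mol.
iPr at 60° (staggered): CH2Cl(0°)/iPr(60°) gauche 6.3 → 6.3 kJ/mol.
iPr at 120° (eclipsed): CH2Cl(0°)/H(0°) eclipsed 8.0; H(120°)/iPr(120°) eclipsed 7.3; H(240°)/H(240°) eclipsed 4.0 → 19.3 kJ/mol.
iPr at 180° (staggered): no non-H gauche contacts → 0.0 kJ/mol.
iPr at 240° (eclipsed): CH2Cl(0°)/H(0°) eclipsed 8.0; H(120°)/H(120°) eclipsed 4.0; H(240°)/iPr(240°) eclipsed 7.3 → 19.3 kJ/mol.
iPr at 300° (staggered): CH2Cl(0°)/iPr(300°) gauche 6.3 → 6.3 kJ/mol.
Max at 0° (24.0 kJ/mol), min at 180° (0.0 kJ/mol); barrier = 24.0 kJ/mol.

24.0 kJ/mol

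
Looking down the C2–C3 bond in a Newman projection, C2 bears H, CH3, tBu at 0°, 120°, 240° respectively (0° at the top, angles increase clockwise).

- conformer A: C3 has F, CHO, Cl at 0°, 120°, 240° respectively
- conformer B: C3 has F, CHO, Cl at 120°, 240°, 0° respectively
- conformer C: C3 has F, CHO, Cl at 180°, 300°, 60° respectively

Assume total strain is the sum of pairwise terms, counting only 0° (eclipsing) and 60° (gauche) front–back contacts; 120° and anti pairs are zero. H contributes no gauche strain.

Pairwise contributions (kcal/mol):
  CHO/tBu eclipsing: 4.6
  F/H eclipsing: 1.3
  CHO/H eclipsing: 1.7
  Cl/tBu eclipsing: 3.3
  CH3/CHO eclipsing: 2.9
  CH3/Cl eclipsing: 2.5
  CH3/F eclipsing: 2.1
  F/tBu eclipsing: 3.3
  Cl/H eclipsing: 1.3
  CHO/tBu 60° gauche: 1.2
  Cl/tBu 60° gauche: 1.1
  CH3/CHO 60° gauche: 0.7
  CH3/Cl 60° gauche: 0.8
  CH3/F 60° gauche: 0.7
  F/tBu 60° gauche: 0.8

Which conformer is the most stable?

A (eclipsed): H–F eclipsed, CH3–CHO eclipsed, tBu–Cl eclipsed; 1.3 + 2.9 + 3.3 = 7.5 kcal/mol.
B (eclipsed): H–Cl eclipsed, CH3–F eclipsed, tBu–CHO eclipsed; 1.3 + 2.1 + 4.6 = 8.0 kcal/mol.
C (staggered): CH3–F gauche, CH3–Cl gauche, tBu–F gauche, tBu–CHO gauche; 0.7 + 0.8 + 0.8 + 1.2 = 3.5 kcal/mol.
C has the lowest total (3.5 kcal/mol).

C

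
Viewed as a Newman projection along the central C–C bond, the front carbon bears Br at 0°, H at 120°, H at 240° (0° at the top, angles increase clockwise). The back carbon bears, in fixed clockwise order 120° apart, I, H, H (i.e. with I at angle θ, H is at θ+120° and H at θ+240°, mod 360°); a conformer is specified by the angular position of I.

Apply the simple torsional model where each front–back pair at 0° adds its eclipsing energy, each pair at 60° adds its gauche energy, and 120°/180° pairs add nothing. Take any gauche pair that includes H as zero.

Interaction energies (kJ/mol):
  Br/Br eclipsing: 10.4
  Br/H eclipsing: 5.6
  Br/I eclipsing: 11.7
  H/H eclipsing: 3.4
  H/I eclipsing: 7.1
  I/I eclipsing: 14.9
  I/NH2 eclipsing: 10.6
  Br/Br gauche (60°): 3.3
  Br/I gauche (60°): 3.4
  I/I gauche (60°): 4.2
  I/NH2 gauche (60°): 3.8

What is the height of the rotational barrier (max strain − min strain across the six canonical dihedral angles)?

18.5 kJ/mol

I at 0° is eclipsed. Br at 0° is eclipsed with I at 0° (11.7); H at 120° is eclipsed with H at 120° (3.4); H at 240° is eclipsed with H at 240° (3.4). Total 18.5 kJ/mol.
I at 60° is staggered. Br at 0° is gauche with I at 60° (3.4). Total 3.4 kJ/mol.
I at 120° is eclipsed. Br at 0° is eclipsed with H at 0° (5.6); H at 120° is eclipsed with I at 120° (7.1); H at 240° is eclipsed with H at 240° (3.4). Total 16.1 kJ/mol.
I at 180° (staggered): no non-H gauche contacts → 0.0 kJ/mol.
I at 240° is eclipsed. Br at 0° is eclipsed with H at 0° (5.6); H at 120° is eclipsed with H at 120° (3.4); H at 240° is eclipsed with I at 240° (7.1). Total 16.1 kJ/mol.
I at 300° is staggered. Br at 0° is gauche with I at 300° (3.4). Total 3.4 kJ/mol.
Max at 0° (18.5 kJ/mol), min at 180° (0.0 kJ/mol); barrier = 18.5 kJ/mol.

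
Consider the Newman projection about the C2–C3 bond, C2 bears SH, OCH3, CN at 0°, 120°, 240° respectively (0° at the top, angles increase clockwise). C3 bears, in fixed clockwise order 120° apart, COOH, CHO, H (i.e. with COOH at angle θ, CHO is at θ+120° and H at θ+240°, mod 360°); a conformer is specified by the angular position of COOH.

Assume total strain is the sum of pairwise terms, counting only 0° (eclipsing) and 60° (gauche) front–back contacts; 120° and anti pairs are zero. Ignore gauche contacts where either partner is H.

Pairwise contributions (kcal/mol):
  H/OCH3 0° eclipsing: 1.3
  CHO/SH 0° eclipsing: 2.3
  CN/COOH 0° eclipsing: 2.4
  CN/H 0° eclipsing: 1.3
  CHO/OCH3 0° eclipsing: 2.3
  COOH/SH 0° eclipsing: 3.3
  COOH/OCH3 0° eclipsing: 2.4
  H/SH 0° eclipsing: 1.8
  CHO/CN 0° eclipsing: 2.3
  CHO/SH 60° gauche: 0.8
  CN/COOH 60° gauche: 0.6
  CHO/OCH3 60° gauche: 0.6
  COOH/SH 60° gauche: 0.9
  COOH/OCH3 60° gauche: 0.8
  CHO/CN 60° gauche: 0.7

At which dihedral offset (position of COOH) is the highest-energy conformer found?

0°

COOH at 0° (eclipsed): SH–COOH eclipsed, OCH3–CHO eclipsed, CN–H eclipsed; 3.3 + 2.3 + 1.3 = 6.9 kcal/mol.
COOH at 60° (staggered): SH–COOH gauche, OCH3–COOH gauche, OCH3–CHO gauche, CN–CHO gauche; 0.9 + 0.8 + 0.6 + 0.7 = 3.0 kcal/mol.
COOH at 120° (eclipsed): SH–H eclipsed, OCH3–COOH eclipsed, CN–CHO eclipsed; 1.8 + 2.4 + 2.3 = 6.5 kcal/mol.
COOH at 180° (staggered): SH–CHO gauche, OCH3–COOH gauche, CN–COOH gauche, CN–CHO gauche; 0.8 + 0.8 + 0.6 + 0.7 = 2.9 kcal/mol.
COOH at 240° (eclipsed): SH–CHO eclipsed, OCH3–H eclipsed, CN–COOH eclipsed; 2.3 + 1.3 + 2.4 = 6.0 kcal/mol.
COOH at 300° (staggered): SH–COOH gauche, SH–CHO gauche, OCH3–CHO gauche, CN–COOH gauche; 0.9 + 0.8 + 0.6 + 0.6 = 2.9 kcal/mol.
The maximum (6.9 kcal/mol) occurs with COOH at 0°.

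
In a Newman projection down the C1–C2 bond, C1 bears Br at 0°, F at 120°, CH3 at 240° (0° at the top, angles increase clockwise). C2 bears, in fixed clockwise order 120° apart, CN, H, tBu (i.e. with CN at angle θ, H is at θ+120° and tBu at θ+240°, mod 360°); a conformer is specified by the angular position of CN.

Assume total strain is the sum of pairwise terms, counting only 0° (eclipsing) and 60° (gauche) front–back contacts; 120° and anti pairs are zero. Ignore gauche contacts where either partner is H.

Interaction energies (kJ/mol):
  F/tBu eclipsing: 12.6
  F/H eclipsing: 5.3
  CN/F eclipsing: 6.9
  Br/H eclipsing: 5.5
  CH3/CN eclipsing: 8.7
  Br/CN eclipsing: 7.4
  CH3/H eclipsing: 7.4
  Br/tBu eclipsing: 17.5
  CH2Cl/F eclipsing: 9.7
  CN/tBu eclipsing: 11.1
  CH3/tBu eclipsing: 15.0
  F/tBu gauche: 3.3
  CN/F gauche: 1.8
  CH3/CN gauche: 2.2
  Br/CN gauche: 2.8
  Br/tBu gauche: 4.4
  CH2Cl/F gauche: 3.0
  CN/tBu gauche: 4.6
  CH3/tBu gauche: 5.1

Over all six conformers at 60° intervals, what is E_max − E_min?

CN at 0° (eclipsed): Br–CN eclipsed, F–H eclipsed, CH3–tBu eclipsed; 7.4 + 5.3 + 15.0 = 27.7 kJ/mol.
CN at 60° (staggered): Br–CN gauche, Br–tBu gauche, F–CN gauche, CH3–tBu gauche; 2.8 + 4.4 + 1.8 + 5.1 = 14.1 kJ/mol.
CN at 120° (eclipsed): Br–tBu eclipsed, F–CN eclipsed, CH3–H eclipsed; 17.5 + 6.9 + 7.4 = 31.8 kJ/mol.
CN at 180° (staggered): Br–tBu gauche, F–CN gauche, F–tBu gauche, CH3–CN gauche; 4.4 + 1.8 + 3.3 + 2.2 = 11.7 kJ/mol.
CN at 240° (eclipsed): Br–H eclipsed, F–tBu eclipsed, CH3–CN eclipsed; 5.5 + 12.6 + 8.7 = 26.8 kJ/mol.
CN at 300° (staggered): Br–CN gauche, F–tBu gauche, CH3–CN gauche, CH3–tBu gauche; 2.8 + 3.3 + 2.2 + 5.1 = 13.4 kJ/mol.
Max at 120° (31.8 kJ/mol), min at 180° (11.7 kJ/mol); barrier = 20.1 kJ/mol.

20.1 kJ/mol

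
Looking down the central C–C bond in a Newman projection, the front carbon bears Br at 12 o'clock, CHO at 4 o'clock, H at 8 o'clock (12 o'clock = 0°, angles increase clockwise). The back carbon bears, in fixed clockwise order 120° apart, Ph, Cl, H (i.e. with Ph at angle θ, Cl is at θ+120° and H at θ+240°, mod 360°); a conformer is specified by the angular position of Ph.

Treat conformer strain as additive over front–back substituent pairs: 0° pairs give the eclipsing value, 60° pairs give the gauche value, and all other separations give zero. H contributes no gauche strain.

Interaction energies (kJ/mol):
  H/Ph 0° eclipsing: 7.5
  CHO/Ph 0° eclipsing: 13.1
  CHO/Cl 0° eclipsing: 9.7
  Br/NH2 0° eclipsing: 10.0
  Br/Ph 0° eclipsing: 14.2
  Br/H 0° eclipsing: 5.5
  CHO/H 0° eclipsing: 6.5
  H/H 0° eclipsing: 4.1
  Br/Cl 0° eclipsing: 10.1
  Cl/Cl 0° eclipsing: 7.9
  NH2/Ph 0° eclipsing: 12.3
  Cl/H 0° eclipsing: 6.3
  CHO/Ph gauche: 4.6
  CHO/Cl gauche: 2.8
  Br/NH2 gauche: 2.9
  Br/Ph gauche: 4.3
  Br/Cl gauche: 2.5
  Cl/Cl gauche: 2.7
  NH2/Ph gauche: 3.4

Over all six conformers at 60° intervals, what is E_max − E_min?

20.9 kJ/mol

Ph at 0° (eclipsed): Br–Ph eclipsed, CHO–Cl eclipsed, H–H eclipsed; 14.2 + 9.7 + 4.1 = 28.0 kJ/mol.
Ph at 60° (staggered): Br–Ph gauche, CHO–Ph gauche, CHO–Cl gauche; 4.3 + 4.6 + 2.8 = 11.7 kJ/mol.
Ph at 120° (eclipsed): Br–H eclipsed, CHO–Ph eclipsed, H–Cl eclipsed; 5.5 + 13.1 + 6.3 = 24.9 kJ/mol.
Ph at 180° (staggered): Br–Cl gauche, CHO–Ph gauche; 2.5 + 4.6 = 7.1 kJ/mol.
Ph at 240° (eclipsed): Br–Cl eclipsed, CHO–H eclipsed, H–Ph eclipsed; 10.1 + 6.5 + 7.5 = 24.1 kJ/mol.
Ph at 300° (staggered): Br–Ph gauche, Br–Cl gauche, CHO–Cl gauche; 4.3 + 2.5 + 2.8 = 9.6 kJ/mol.
Max at 0° (28.0 kJ/mol), min at 180° (7.1 kJ/mol); barrier = 20.9 kJ/mol.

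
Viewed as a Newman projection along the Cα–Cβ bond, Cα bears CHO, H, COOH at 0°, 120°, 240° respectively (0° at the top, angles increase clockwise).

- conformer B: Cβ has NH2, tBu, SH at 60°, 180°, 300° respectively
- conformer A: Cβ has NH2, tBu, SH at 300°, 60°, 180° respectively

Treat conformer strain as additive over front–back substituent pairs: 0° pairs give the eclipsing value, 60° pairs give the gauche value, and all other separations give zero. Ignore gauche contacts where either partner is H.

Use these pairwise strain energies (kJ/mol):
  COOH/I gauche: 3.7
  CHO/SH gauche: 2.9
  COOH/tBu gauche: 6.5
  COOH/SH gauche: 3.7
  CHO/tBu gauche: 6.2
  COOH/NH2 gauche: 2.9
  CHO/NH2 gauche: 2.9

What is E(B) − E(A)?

+0.3 kJ/mol

B (staggered): CHO–NH2 gauche, CHO–SH gauche, COOH–tBu gauche, COOH–SH gauche; 2.9 + 2.9 + 6.5 + 3.7 = 16.0 kJ/mol.
A (staggered): CHO–NH2 gauche, CHO–tBu gauche, COOH–NH2 gauche, COOH–SH gauche; 2.9 + 6.2 + 2.9 + 3.7 = 15.7 kJ/mol.
E(B) − E(A) = 16.0 − 15.7 = +0.3 kJ/mol.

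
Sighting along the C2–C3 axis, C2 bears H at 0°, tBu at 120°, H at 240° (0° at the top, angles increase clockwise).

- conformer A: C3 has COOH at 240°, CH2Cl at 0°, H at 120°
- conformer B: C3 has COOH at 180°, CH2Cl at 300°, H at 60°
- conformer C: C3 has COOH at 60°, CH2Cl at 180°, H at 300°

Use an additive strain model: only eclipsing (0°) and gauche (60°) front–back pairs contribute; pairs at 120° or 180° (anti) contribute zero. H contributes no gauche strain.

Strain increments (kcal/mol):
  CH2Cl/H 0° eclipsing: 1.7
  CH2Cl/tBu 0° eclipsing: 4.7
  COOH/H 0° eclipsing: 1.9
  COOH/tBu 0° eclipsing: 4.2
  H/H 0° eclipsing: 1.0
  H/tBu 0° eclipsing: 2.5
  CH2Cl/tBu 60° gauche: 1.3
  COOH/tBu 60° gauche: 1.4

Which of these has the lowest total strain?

A (eclipsed): H(0°)/CH2Cl(0°) eclipsed 1.7; tBu(120°)/H(120°) eclipsed 2.5; H(240°)/COOH(240°) eclipsed 1.9 → 6.1 kcal/mol.
B (staggered): tBu(120°)/COOH(180°) gauche 1.4 → 1.4 kcal/mol.
C (staggered): tBu(120°)/COOH(60°) gauche 1.4; tBu(120°)/CH2Cl(180°) gauche 1.3 → 2.7 kcal/mol.
B has the lowest total (1.4 kcal/mol).

B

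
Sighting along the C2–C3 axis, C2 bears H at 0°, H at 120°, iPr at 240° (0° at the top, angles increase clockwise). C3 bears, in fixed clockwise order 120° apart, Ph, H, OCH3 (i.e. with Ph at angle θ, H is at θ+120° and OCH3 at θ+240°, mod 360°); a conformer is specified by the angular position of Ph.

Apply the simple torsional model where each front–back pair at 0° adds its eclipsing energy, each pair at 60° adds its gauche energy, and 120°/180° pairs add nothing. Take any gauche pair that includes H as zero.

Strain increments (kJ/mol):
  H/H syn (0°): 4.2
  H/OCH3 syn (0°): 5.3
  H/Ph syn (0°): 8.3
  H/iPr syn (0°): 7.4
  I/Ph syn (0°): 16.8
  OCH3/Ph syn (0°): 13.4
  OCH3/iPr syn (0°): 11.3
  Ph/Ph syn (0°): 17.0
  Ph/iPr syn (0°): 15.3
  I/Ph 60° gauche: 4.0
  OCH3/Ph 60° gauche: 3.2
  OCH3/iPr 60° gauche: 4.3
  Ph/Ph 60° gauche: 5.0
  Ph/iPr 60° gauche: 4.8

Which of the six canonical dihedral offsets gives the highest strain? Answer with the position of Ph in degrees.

240°

Ph at 0° (eclipsed): H–Ph eclipsed, H–H eclipsed, iPr–OCH3 eclipsed; 8.3 + 4.2 + 11.3 = 23.8 kJ/mol.
Ph at 60° (staggered): iPr–OCH3 gauche; 4.3 = 4.3 kJ/mol.
Ph at 120° (eclipsed): H–OCH3 eclipsed, H–Ph eclipsed, iPr–H eclipsed; 5.3 + 8.3 + 7.4 = 21.0 kJ/mol.
Ph at 180° (staggered): iPr–Ph gauche; 4.8 = 4.8 kJ/mol.
Ph at 240° (eclipsed): H–H eclipsed, H–OCH3 eclipsed, iPr–Ph eclipsed; 4.2 + 5.3 + 15.3 = 24.8 kJ/mol.
Ph at 300° (staggered): iPr–Ph gauche, iPr–OCH3 gauche; 4.8 + 4.3 = 9.1 kJ/mol.
The maximum (24.8 kJ/mol) occurs with Ph at 240°.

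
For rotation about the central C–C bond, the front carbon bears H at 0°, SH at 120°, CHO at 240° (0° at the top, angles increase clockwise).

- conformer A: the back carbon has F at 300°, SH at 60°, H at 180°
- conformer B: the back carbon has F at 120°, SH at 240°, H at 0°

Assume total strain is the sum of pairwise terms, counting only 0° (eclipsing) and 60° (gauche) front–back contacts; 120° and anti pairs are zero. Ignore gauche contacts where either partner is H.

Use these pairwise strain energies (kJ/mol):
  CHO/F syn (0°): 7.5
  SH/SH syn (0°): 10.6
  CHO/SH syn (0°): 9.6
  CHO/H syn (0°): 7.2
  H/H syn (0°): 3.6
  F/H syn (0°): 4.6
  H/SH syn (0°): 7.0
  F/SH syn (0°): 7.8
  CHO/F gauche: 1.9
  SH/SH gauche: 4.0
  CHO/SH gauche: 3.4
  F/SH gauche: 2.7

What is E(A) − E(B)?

-15.1 kJ/mol

A (staggered): SH(120°)/SH(60°) gauche 4.0; CHO(240°)/F(300°) gauche 1.9 → 5.9 kJ/mol.
B (eclipsed): H(0°)/H(0°) eclipsed 3.6; SH(120°)/F(120°) eclipsed 7.8; CHO(240°)/SH(240°) eclipsed 9.6 → 21.0 kJ/mol.
E(A) − E(B) = 5.9 − 21.0 = -15.1 kJ/mol.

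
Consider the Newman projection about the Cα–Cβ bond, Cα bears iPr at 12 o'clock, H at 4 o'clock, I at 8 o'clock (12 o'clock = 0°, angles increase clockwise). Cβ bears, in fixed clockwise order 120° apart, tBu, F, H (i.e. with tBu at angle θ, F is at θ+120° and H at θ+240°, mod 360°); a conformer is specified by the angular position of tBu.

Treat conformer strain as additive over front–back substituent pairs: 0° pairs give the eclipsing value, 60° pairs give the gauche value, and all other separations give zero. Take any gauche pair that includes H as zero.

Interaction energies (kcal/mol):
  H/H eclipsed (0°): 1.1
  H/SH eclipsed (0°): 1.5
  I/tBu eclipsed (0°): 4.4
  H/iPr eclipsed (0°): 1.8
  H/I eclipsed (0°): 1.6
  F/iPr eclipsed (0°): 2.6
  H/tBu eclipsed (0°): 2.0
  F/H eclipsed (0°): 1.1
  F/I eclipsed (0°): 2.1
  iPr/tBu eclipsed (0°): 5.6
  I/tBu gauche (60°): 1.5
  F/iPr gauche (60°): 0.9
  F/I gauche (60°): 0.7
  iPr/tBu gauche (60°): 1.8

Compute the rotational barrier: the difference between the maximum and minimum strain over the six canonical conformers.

tBu at 0° (eclipsed): iPr(0°)/tBu(0°) eclipsed 5.6; H(120°)/F(120°) eclipsed 1.1; I(240°)/H(240°) eclipsed 1.6 → 8.3 kcal/mol.
tBu at 60° (staggered): iPr(0°)/tBu(60°) gauche 1.8; I(240°)/F(180°) gauche 0.7 → 2.5 kcal/mol.
tBu at 120° (eclipsed): iPr(0°)/H(0°) eclipsed 1.8; H(120°)/tBu(120°) eclipsed 2.0; I(240°)/F(240°) eclipsed 2.1 → 5.9 kcal/mol.
tBu at 180° (staggered): iPr(0°)/F(300°) gauche 0.9; I(240°)/tBu(180°) gauche 1.5; I(240°)/F(300°) gauche 0.7 → 3.1 kcal/mol.
tBu at 240° (eclipsed): iPr(0°)/F(0°) eclipsed 2.6; H(120°)/H(120°) eclipsed 1.1; I(240°)/tBu(240°) eclipsed 4.4 → 8.1 kcal/mol.
tBu at 300° (staggered): iPr(0°)/tBu(300°) gauche 1.8; iPr(0°)/F(60°) gauche 0.9; I(240°)/tBu(300°) gauche 1.5 → 4.2 kcal/mol.
Max at 0° (8.3 kcal/mol), min at 60° (2.5 kcal/mol); barrier = 5.8 kcal/mol.

5.8 kcal/mol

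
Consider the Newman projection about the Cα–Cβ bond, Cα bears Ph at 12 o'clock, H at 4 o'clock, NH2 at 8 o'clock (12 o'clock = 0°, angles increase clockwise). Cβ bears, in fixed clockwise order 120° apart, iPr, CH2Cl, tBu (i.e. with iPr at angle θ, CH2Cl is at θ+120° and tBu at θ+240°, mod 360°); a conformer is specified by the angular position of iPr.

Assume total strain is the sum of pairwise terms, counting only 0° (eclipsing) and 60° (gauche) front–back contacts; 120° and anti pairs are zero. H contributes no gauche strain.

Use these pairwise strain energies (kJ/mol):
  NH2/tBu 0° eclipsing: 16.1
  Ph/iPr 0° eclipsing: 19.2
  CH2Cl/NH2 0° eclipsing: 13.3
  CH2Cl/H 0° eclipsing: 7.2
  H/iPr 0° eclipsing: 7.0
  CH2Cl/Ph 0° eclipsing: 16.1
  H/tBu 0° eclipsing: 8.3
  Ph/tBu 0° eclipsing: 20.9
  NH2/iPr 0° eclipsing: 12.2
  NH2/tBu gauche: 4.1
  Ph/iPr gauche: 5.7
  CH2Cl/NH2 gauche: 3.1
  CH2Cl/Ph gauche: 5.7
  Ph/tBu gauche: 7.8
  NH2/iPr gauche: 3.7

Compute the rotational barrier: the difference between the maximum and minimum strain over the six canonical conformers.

23.3 kJ/mol

iPr at 0° (eclipsed): Ph(0°)/iPr(0°) eclipsed 19.2; H(120°)/CH2Cl(120°) eclipsed 7.2; NH2(240°)/tBu(240°) eclipsed 16.1 → 42.5 kJ/mol.
iPr at 60° (staggered): Ph(0°)/iPr(60°) gauche 5.7; Ph(0°)/tBu(300°) gauche 7.8; NH2(240°)/CH2Cl(180°) gauche 3.1; NH2(240°)/tBu(300°) gauche 4.1 → 20.7 kJ/mol.
iPr at 120° (eclipsed): Ph(0°)/tBu(0°) eclipsed 20.9; H(120°)/iPr(120°) eclipsed 7.0; NH2(240°)/CH2Cl(240°) eclipsed 13.3 → 41.2 kJ/mol.
iPr at 180° (staggered): Ph(0°)/CH2Cl(300°) gauche 5.7; Ph(0°)/tBu(60°) gauche 7.8; NH2(240°)/iPr(180°) gauche 3.7; NH2(240°)/CH2Cl(300°) gauche 3.1 → 20.3 kJ/mol.
iPr at 240° (eclipsed): Ph(0°)/CH2Cl(0°) eclipsed 16.1; H(120°)/tBu(120°) eclipsed 8.3; NH2(240°)/iPr(240°) eclipsed 12.2 → 36.6 kJ/mol.
iPr at 300° (staggered): Ph(0°)/iPr(300°) gauche 5.7; Ph(0°)/CH2Cl(60°) gauche 5.7; NH2(240°)/iPr(300°) gauche 3.7; NH2(240°)/tBu(180°) gauche 4.1 → 19.2 kJ/mol.
Max at 0° (42.5 kJ/mol), min at 300° (19.2 kJ/mol); barrier = 23.3 kJ/mol.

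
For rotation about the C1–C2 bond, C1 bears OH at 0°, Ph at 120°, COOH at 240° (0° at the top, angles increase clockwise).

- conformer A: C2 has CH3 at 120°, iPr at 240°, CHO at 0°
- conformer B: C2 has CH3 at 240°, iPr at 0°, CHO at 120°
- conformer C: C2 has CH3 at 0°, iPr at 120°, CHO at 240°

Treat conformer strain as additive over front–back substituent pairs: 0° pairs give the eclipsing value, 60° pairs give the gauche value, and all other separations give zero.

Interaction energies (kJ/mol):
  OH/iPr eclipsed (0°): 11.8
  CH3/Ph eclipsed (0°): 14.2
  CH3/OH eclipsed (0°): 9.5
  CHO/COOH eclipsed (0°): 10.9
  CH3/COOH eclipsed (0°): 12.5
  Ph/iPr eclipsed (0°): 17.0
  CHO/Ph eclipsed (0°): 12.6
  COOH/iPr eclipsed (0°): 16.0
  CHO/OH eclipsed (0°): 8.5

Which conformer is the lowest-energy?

B

A (eclipsed): OH–CHO eclipsed, Ph–CH3 eclipsed, COOH–iPr eclipsed; 8.5 + 14.2 + 16.0 = 38.7 kJ/mol.
B (eclipsed): OH–iPr eclipsed, Ph–CHO eclipsed, COOH–CH3 eclipsed; 11.8 + 12.6 + 12.5 = 36.9 kJ/mol.
C (eclipsed): OH–CH3 eclipsed, Ph–iPr eclipsed, COOH–CHO eclipsed; 9.5 + 17.0 + 10.9 = 37.4 kJ/mol.
B has the lowest total (36.9 kJ/mol).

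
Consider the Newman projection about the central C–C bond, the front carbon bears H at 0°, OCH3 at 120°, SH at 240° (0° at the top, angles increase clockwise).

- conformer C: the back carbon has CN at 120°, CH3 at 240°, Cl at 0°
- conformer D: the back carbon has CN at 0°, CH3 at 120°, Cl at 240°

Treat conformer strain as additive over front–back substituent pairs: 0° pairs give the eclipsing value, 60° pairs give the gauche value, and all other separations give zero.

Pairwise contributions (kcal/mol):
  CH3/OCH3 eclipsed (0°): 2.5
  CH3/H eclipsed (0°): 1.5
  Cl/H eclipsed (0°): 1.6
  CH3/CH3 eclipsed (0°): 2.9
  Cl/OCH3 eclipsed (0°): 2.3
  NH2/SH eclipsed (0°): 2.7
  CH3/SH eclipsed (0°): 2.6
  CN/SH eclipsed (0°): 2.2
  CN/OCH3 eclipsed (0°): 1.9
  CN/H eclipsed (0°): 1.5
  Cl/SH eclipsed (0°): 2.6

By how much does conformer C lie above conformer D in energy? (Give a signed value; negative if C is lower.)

C (eclipsed): H–Cl eclipsed, OCH3–CN eclipsed, SH–CH3 eclipsed; 1.6 + 1.9 + 2.6 = 6.1 kcal/mol.
D (eclipsed): H–CN eclipsed, OCH3–CH3 eclipsed, SH–Cl eclipsed; 1.5 + 2.5 + 2.6 = 6.6 kcal/mol.
E(C) − E(D) = 6.1 − 6.6 = -0.5 kcal/mol.

-0.5 kcal/mol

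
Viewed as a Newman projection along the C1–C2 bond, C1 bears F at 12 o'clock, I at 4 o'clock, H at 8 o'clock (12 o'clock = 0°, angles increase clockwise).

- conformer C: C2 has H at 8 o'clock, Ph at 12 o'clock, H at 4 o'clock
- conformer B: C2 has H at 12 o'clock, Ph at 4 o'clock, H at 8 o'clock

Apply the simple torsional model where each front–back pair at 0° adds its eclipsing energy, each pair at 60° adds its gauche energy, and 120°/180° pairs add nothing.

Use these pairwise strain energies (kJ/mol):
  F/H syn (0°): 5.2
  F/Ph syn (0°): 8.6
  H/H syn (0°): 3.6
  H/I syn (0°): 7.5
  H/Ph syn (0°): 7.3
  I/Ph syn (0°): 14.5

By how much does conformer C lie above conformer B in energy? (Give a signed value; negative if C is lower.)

C (eclipsed): F–Ph eclipsed, I–H eclipsed, H–H eclipsed; 8.6 + 7.5 + 3.6 = 19.7 kJ/mol.
B (eclipsed): F–H eclipsed, I–Ph eclipsed, H–H eclipsed; 5.2 + 14.5 + 3.6 = 23.3 kJ/mol.
E(C) − E(B) = 19.7 − 23.3 = -3.6 kJ/mol.

-3.6 kJ/mol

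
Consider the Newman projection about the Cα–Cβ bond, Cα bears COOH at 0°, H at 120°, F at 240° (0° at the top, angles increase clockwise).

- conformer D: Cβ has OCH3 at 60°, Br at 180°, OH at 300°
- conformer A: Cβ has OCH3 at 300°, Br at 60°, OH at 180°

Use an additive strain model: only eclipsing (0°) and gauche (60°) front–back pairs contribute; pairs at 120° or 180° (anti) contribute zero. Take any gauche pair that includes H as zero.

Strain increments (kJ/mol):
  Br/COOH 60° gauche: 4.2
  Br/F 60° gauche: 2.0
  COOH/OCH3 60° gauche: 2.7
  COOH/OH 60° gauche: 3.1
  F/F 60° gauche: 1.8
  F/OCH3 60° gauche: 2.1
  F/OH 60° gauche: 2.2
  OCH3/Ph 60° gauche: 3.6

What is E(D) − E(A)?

D (staggered): COOH–OCH3 gauche, COOH–OH gauche, F–Br gauche, F–OH gauche; 2.7 + 3.1 + 2.0 + 2.2 = 10.0 kJ/mol.
A (staggered): COOH–OCH3 gauche, COOH–Br gauche, F–OCH3 gauche, F–OH gauche; 2.7 + 4.2 + 2.1 + 2.2 = 11.2 kJ/mol.
E(D) − E(A) = 10.0 − 11.2 = -1.2 kJ/mol.

-1.2 kJ/mol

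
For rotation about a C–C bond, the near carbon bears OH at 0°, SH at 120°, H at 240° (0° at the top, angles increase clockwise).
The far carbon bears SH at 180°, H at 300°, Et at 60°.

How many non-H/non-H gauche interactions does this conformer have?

Non-H gauche pairs: OH(0°)/Et(60°); SH(120°)/SH(180°); SH(120°)/Et(60°) — 3 interactions.

3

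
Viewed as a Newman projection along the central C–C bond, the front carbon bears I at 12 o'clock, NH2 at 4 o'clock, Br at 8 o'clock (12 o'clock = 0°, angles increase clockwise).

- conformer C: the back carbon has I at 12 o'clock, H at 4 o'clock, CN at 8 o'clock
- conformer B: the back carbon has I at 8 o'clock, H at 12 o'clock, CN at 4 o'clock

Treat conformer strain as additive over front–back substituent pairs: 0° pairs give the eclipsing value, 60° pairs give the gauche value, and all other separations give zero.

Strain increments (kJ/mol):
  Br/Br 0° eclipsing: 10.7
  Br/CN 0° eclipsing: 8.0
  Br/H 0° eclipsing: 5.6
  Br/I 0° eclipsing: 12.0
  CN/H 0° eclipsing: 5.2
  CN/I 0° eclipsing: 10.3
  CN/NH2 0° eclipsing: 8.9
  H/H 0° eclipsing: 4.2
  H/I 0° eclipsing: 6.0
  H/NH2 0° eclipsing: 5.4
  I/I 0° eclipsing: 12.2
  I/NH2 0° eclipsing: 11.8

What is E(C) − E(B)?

-1.3 kJ/mol

C (eclipsed): I–I eclipsed, NH2–H eclipsed, Br–CN eclipsed; 12.2 + 5.4 + 8.0 = 25.6 kJ/mol.
B (eclipsed): I–H eclipsed, NH2–CN eclipsed, Br–I eclipsed; 6.0 + 8.9 + 12.0 = 26.9 kJ/mol.
E(C) − E(B) = 25.6 − 26.9 = -1.3 kJ/mol.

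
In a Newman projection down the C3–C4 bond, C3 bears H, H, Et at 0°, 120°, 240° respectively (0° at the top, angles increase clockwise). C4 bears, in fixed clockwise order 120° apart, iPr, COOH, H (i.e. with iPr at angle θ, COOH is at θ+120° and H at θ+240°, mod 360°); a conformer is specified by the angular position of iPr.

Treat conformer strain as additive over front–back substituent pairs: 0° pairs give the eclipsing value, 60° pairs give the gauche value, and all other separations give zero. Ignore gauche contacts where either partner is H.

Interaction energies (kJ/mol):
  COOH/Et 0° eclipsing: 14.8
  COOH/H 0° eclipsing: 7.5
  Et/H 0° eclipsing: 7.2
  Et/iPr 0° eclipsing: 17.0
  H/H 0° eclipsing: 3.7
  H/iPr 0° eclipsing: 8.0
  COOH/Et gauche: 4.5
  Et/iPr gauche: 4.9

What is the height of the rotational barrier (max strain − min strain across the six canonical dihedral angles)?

iPr at 0° (eclipsed): H(0°)/iPr(0°) eclipsed 8.0; H(120°)/COOH(120°) eclipsed 7.5; Et(240°)/H(240°) eclipsed 7.2 → 22.7 kJ/mol.
iPr at 60° (staggered): Et(240°)/COOH(180°) gauche 4.5 → 4.5 kJ/mol.
iPr at 120° (eclipsed): H(0°)/H(0°) eclipsed 3.7; H(120°)/iPr(120°) eclipsed 8.0; Et(240°)/COOH(240°) eclipsed 14.8 → 26.5 kJ/mol.
iPr at 180° (staggered): Et(240°)/iPr(180°) gauche 4.9; Et(240°)/COOH(300°) gauche 4.5 → 9.4 kJ/mol.
iPr at 240° (eclipsed): H(0°)/COOH(0°) eclipsed 7.5; H(120°)/H(120°) eclipsed 3.7; Et(240°)/iPr(240°) eclipsed 17.0 → 28.2 kJ/mol.
iPr at 300° (staggered): Et(240°)/iPr(300°) gauche 4.9 → 4.9 kJ/mol.
Max at 240° (28.2 kJ/mol), min at 60° (4.5 kJ/mol); barrier = 23.7 kJ/mol.

23.7 kJ/mol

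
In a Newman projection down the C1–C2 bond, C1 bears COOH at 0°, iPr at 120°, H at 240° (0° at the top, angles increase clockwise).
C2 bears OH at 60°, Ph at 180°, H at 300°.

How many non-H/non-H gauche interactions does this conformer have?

3

Non-H gauche pairs: COOH(0°)/OH(60°); iPr(120°)/OH(60°); iPr(120°)/Ph(180°) — 3 interactions.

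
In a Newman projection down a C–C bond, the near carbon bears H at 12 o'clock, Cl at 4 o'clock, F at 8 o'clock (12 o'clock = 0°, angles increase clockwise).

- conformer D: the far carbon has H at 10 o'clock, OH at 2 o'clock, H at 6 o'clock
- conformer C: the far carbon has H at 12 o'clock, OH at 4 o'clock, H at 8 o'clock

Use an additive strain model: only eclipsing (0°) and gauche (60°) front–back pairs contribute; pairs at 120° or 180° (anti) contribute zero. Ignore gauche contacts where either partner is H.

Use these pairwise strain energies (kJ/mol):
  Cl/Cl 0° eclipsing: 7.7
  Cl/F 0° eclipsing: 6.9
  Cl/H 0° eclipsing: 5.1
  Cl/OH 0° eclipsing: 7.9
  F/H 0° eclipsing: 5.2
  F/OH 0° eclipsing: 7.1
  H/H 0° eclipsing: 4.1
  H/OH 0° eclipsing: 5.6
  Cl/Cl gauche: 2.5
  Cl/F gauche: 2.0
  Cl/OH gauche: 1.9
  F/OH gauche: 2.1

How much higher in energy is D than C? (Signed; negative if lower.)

-15.3 kJ/mol

D (staggered): Cl–OH gauche; 1.9 = 1.9 kJ/mol.
C (eclipsed): H–H eclipsed, Cl–OH eclipsed, F–H eclipsed; 4.1 + 7.9 + 5.2 = 17.2 kJ/mol.
E(D) − E(C) = 1.9 − 17.2 = -15.3 kJ/mol.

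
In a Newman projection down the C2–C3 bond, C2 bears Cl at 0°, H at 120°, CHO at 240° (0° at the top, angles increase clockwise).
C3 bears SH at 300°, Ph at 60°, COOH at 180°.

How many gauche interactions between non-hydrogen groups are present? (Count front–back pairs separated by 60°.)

Non-H gauche pairs: Cl(0°)/SH(300°); Cl(0°)/Ph(60°); CHO(240°)/SH(300°); CHO(240°)/COOH(180°) — 4 interactions.

4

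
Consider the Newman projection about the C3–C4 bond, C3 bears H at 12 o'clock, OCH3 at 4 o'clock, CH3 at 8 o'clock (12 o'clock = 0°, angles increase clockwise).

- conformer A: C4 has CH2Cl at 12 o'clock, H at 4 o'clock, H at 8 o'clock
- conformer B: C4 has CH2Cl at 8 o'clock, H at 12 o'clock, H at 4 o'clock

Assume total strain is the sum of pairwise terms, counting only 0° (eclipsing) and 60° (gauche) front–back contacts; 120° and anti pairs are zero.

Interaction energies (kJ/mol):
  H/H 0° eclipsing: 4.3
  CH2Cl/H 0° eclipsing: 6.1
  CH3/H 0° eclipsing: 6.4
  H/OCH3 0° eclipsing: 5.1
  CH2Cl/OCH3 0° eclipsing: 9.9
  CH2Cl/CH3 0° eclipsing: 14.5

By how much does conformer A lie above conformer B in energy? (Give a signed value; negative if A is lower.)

-6.3 kJ/mol

A (eclipsed): H–CH2Cl eclipsed, OCH3–H eclipsed, CH3–H eclipsed; 6.1 + 5.1 + 6.4 = 17.6 kJ/mol.
B (eclipsed): H–H eclipsed, OCH3–H eclipsed, CH3–CH2Cl eclipsed; 4.3 + 5.1 + 14.5 = 23.9 kJ/mol.
E(A) − E(B) = 17.6 − 23.9 = -6.3 kJ/mol.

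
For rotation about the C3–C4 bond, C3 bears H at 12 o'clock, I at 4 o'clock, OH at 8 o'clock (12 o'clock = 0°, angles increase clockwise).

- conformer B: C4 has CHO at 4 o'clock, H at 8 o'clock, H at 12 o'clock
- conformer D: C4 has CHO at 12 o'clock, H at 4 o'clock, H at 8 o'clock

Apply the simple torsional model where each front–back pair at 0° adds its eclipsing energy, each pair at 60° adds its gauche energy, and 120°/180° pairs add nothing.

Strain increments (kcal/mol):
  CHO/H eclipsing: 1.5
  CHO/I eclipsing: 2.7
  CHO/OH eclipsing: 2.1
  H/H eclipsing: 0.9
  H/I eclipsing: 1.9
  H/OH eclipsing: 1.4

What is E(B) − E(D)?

B is eclipsed. H at 0° is eclipsed with H at 0° (0.9); I at 120° is eclipsed with CHO at 120° (2.7); OH at 240° is eclipsed with H at 240° (1.4). Total 5.0 kcal/mol.
D is eclipsed. H at 0° is eclipsed with CHO at 0° (1.5); I at 120° is eclipsed with H at 120° (1.9); OH at 240° is eclipsed with H at 240° (1.4). Total 4.8 kcal/mol.
E(B) − E(D) = 5.0 − 4.8 = +0.2 kcal/mol.

+0.2 kcal/mol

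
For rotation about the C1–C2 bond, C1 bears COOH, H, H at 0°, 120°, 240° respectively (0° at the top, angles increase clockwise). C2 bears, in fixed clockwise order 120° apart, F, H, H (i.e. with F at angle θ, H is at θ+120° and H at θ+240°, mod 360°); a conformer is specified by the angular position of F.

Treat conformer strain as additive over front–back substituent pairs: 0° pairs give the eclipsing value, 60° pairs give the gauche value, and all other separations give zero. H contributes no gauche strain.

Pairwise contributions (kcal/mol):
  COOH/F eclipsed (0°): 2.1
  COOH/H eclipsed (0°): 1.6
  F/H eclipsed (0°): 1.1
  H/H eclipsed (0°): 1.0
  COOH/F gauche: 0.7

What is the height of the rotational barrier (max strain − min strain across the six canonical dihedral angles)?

4.1 kcal/mol

F at 0° (eclipsed): COOH(0°)/F(0°) eclipsed 2.1; H(120°)/H(120°) eclipsed 1.0; H(240°)/H(240°) eclipsed 1.0 → 4.1 kcal/mol.
F at 60° (staggered): COOH(0°)/F(60°) gauche 0.7 → 0.7 kcal/mol.
F at 120° (eclipsed): COOH(0°)/H(0°) eclipsed 1.6; H(120°)/F(120°) eclipsed 1.1; H(240°)/H(240°) eclipsed 1.0 → 3.7 kcal/mol.
F at 180° (staggered): no non-H gauche contacts → 0.0 kcal/mol.
F at 240° (eclipsed): COOH(0°)/H(0°) eclipsed 1.6; H(120°)/H(120°) eclipsed 1.0; H(240°)/F(240°) eclipsed 1.1 → 3.7 kcal/mol.
F at 300° (staggered): COOH(0°)/F(300°) gauche 0.7 → 0.7 kcal/mol.
Max at 0° (4.1 kcal/mol), min at 180° (0.0 kcal/mol); barrier = 4.1 kcal/mol.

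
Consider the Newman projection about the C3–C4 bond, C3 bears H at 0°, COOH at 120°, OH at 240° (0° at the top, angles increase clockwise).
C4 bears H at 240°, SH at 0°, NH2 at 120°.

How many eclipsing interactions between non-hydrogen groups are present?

1

Non-H eclipsing pairs: COOH(120°)/NH2(120°) — 1 interaction.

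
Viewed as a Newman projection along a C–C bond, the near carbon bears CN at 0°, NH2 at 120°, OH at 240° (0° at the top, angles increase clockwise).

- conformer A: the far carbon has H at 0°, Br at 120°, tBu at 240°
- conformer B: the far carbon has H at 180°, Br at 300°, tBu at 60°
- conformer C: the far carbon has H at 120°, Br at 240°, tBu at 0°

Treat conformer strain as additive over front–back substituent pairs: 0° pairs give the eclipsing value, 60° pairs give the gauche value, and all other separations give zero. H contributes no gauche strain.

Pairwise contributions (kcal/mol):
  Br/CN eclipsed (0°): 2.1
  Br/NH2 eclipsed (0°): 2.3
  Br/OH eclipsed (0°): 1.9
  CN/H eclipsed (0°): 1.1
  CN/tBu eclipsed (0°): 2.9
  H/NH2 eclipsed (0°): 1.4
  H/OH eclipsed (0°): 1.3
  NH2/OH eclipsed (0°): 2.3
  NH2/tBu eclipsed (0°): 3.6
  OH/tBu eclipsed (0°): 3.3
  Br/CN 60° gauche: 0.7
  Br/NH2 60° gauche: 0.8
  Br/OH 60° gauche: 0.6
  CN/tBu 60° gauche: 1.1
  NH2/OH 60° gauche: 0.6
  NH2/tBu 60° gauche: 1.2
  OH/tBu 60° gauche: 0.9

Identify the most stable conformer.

B

A is eclipsed. CN at 0° is eclipsed with H at 0° (1.1); NH2 at 120° is eclipsed with Br at 120° (2.3); OH at 240° is eclipsed with tBu at 240° (3.3). Total 6.7 kcal/mol.
B is staggered. CN at 0° is gauche with Br at 300° (0.7); CN at 0° is gauche with tBu at 60° (1.1); NH2 at 120° is gauche with tBu at 60° (1.2); OH at 240° is gauche with Br at 300° (0.6). Total 3.6 kcal/mol.
C is eclipsed. CN at 0° is eclipsed with tBu at 0° (2.9); NH2 at 120° is eclipsed with H at 120° (1.4); OH at 240° is eclipsed with Br at 240° (1.9). Total 6.2 kcal/mol.
B has the lowest total (3.6 kcal/mol).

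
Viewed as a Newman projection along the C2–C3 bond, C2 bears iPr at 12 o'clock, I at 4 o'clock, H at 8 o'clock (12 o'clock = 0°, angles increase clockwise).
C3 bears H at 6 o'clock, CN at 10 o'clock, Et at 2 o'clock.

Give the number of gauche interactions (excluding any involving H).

Non-H gauche pairs: iPr(0°)/CN(300°); iPr(0°)/Et(60°); I(120°)/Et(60°) — 3 interactions.

3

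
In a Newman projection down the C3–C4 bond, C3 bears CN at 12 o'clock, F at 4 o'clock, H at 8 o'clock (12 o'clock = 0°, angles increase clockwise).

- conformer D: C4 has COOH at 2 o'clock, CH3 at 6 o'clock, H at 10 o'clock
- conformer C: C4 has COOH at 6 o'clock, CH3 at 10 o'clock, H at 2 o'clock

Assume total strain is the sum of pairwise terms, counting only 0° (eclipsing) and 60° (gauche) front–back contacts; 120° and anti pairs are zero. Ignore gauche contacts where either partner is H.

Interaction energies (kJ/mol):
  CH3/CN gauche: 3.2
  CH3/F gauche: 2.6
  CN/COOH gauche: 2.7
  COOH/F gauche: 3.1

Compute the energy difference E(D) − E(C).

+2.1 kJ/mol

D is staggered. CN at 0° is gauche with COOH at 60° (2.7); F at 120° is gauche with COOH at 60° (3.1); F at 120° is gauche with CH3 at 180° (2.6). Total 8.4 kJ/mol.
C is staggered. CN at 0° is gauche with CH3 at 300° (3.2); F at 120° is gauche with COOH at 180° (3.1). Total 6.3 kJ/mol.
E(D) − E(C) = 8.4 − 6.3 = +2.1 kJ/mol.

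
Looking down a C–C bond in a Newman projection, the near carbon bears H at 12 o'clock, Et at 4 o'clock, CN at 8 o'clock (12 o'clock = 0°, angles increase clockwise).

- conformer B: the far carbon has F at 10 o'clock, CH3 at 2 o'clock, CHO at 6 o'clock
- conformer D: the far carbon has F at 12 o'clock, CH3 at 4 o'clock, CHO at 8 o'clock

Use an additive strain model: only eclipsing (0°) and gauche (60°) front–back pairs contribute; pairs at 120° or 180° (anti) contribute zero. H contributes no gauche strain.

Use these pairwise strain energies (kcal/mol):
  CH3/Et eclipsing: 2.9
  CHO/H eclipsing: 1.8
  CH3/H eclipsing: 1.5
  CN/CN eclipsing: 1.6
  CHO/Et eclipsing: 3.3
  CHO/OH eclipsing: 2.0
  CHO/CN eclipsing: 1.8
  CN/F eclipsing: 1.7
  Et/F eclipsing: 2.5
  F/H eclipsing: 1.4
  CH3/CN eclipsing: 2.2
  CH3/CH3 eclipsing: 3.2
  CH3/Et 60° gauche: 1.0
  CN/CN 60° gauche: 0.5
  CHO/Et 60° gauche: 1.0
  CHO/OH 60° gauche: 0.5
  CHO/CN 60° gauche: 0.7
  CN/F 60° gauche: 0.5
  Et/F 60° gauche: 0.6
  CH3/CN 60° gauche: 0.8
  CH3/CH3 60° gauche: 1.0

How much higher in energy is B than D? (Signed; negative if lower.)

-2.9 kcal/mol

B (staggered): Et(120°)/CH3(60°) gauche 1.0; Et(120°)/CHO(180°) gauche 1.0; CN(240°)/F(300°) gauche 0.5; CN(240°)/CHO(180°) gauche 0.7 → 3.2 kcal/mol.
D (eclipsed): H(0°)/F(0°) eclipsed 1.4; Et(120°)/CH3(120°) eclipsed 2.9; CN(240°)/CHO(240°) eclipsed 1.8 → 6.1 kcal/mol.
E(B) − E(D) = 3.2 − 6.1 = -2.9 kcal/mol.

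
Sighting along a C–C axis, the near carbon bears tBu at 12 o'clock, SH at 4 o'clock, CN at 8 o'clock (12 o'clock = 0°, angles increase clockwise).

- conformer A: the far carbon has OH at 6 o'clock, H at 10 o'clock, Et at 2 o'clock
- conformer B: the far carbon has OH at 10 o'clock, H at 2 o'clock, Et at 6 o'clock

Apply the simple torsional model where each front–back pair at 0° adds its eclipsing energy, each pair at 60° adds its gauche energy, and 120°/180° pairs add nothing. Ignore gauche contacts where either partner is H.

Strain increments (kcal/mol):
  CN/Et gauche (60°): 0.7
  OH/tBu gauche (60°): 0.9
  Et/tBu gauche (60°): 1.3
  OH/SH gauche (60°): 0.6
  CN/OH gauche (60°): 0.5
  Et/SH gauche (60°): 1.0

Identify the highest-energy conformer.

A (staggered): tBu–Et gauche, SH–OH gauche, SH–Et gauche, CN–OH gauche; 1.3 + 0.6 + 1.0 + 0.5 = 3.4 kcal/mol.
B (staggered): tBu–OH gauche, SH–Et gauche, CN–OH gauche, CN–Et gauche; 0.9 + 1.0 + 0.5 + 0.7 = 3.1 kcal/mol.
A has the highest total (3.4 kcal/mol).

A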